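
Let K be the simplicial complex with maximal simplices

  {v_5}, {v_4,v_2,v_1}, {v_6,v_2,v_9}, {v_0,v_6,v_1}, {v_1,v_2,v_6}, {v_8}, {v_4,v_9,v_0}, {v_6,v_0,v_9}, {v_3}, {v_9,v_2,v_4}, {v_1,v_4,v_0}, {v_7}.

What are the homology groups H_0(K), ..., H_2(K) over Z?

Order the vertices as v_0 < v_1 < v_2 < v_3 < v_4 < v_5 < v_6 < v_7 < v_8 < v_9. Listing each simplex with vertices in this order, K has dimension 2 with simplices:

  0-simplices (10): [v_0], [v_1], [v_2], [v_3], [v_4], [v_5], [v_6], [v_7], [v_8], [v_9]
  1-simplices (12): [v_0,v_1], [v_0,v_4], [v_0,v_6], [v_0,v_9], [v_1,v_2], [v_1,v_4], [v_1,v_6], [v_2,v_4], [v_2,v_6], [v_2,v_9], [v_4,v_9], [v_6,v_9]
  2-simplices (8): [v_0,v_1,v_4], [v_0,v_1,v_6], [v_0,v_4,v_9], [v_0,v_6,v_9], [v_1,v_2,v_4], [v_1,v_2,v_6], [v_2,v_4,v_9], [v_2,v_6,v_9]

giving chain groups C_0 ≅ Z^10, C_1 ≅ Z^12, C_2 ≅ Z^8.

Boundary ∂_1: C_1 → C_0 maps an edge to its endpoints' difference, ∂[p,q] = q − p. For instance
  ∂[v_0,v_6] = [v_6] − [v_0].
The resulting 10×12 matrix has rank 5, and its Smith normal form has invariant factors (1,1,1,1,1).

Boundary ∂_2: C_2 → C_1 sends each 2-simplex [p,q,r] to [q,r] − [p,r] + [p,q]. For instance
  ∂[v_0,v_4,v_9] = [v_4,v_9] − [v_0,v_9] + [v_0,v_4],
  ∂[v_2,v_4,v_9] = [v_4,v_9] − [v_2,v_9] + [v_2,v_4].
This gives a 12×8 integer matrix of rank 7; reducing to Smith normal form yields diagonal entries (1,1,1,1,1,1,1).

Now H_k = ker ∂_k / im ∂_{k+1}, so:

  H_0: rank C_0 − rank ∂_1 = 10 − 5 = 5, and the invariant factors of ∂_1 are all 1, so H_0 = Z^5.
  H_1: rank ker ∂_1 − rank ∂_2 = (12 − 5) − 7 = 0, and the invariant factors of ∂_2 are all 1, so H_1 = 0.
  H_2: rank ker ∂_2 − rank ∂_3 = (8 − 7) − 0 = 1, and there is no ∂_3, so H_2 = Z.

(K is a triangulation of the disjoint union of a set of 4 points and the 2-sphere S^2.)

H_0 ≅ Z^5,  H_1 = 0,  H_2 ≅ Z.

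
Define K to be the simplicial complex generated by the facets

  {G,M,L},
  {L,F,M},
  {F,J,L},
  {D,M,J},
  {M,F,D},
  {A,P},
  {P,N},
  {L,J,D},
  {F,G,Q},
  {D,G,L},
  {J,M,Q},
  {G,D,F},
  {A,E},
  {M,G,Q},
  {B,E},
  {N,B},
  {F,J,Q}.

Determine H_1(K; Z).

We work with the vertex ordering A < B < D < E < F < G < J < L < M < N < P < Q. The simplices of K, each written with vertices in increasing order, are:

  0-simplices (12): A, B, D, E, F, G, J, L, M, N, P, Q
  1-simplices (23): AE, AP, BE, BN, DF, DG, DJ, DL, DM, FG, FJ, FL, FM, FQ, GL, GM, GQ, JL, JM, JQ, LM, MQ, NP
  2-simplices (12): DFG, DFM, DGL, DJL, DJM, FGQ, FJL, FJQ, FLM, GLM, GMQ, JMQ

giving chain groups C_0 ≅ Z^12, C_1 ≅ Z^23, C_2 ≅ Z^12.

∂_1: C_1 → C_0 sends each edge [p,q] (with p < q) to q − p. For instance
  ∂FQ = Q − F.
The resulting 12×23 matrix has rank 10, and its Smith normal form has invariant factors (1,1,1,1,1,1,1,1,1,1).

∂_2: C_2 → C_1 sends each 2-simplex [p,q,r] to [q,r] − [p,r] + [p,q]. For instance
  ∂DGL = GL − DL + DG,
  ∂GLM = LM − GM + GL.
The resulting 23×12 matrix has rank 12, and its Smith normal form has invariant factors (1,1,1,1,1,1,1,1,1,1,1,2).

From H_k ≅ ker(∂_k) / im(∂_{k+1}) we obtain:

  H_1: rank ker ∂_1 − rank ∂_2 = (23 − 10) − 12 = 1, and ∂_2 has invariant factor 2 > 1, so H_1 = Z ⊕ Z/2.

(K is a triangulation of the disjoint union of the real projective plane RP^2 and the circle S^1.)

H_1 = Z ⊕ Z/2.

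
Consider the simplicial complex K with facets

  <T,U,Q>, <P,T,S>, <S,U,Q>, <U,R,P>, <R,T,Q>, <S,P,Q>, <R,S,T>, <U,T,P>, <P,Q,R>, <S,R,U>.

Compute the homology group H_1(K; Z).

H_1 ≅ Z/2.

K has 6 vertices, 15 edges, 10 triangles.
rank ∂_1 = 5, rank ∂_2 = 10 ⇒ b_1 = 15 − 5 − 10 = 0; ∂_2 has invariant factor(s) [2] giving torsion. So H_1 ≅ Z/2.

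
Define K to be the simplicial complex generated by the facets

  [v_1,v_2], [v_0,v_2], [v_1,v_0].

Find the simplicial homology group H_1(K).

We work with the vertex ordering v_0 < v_1 < v_2. The simplices of K, each written with vertices in increasing order, are:

  0-simplices (3): [v_0], [v_1], [v_2]
  1-simplices (3): [v_0,v_1], [v_0,v_2], [v_1,v_2]

Hence C_0 ≅ Z^3, C_1 ≅ Z^3.

The boundary map ∂_1: C_1 → C_0 maps an edge to its endpoints' difference, ∂[p,q] = q − p.
As a 3×3 matrix over Z this has rank 2, with invariant factors (1,1).

Now H_k = ker ∂_k / im ∂_{k+1}, so:

  H_1: rank ker ∂_1 − rank ∂_2 = (3 − 2) − 0 = 1, and there is no ∂_2, so H_1 ≅ Z.

(K is a triangulation of the circle S^1.)

H_1 = Z.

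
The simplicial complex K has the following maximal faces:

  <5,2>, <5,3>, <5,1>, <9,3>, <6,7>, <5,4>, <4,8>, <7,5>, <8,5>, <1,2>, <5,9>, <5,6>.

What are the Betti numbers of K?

K has 9 vertices, 12 edges.
rank ∂_0 = 0, rank ∂_1 = 8 ⇒ b_0 = 9 − 0 − 8 = 1; all invariant factors of ∂_1 are 1 so no torsion. So H_0 = Z.
rank ∂_1 = 8, rank ∂_2 = 0 ⇒ b_1 = 12 − 8 − 0 = 4. So H_1 = Z^4.

b_0 = 1, b_1 = 4.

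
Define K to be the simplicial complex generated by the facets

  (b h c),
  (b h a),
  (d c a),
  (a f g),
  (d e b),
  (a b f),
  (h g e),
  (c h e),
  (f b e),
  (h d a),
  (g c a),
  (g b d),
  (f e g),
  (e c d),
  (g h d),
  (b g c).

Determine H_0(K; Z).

H_0 = Z.

We work with the vertex ordering a < b < c < d < e < f < g < h. The simplices of K, each written with vertices in increasing order, are:

  0-simplices (8): a, b, c, d, e, f, g, h
  1-simplices (24): ab, ac, ad, af, ag, ah, bc, bd, be, bf, bg, bh, cd, ce, cg, ch, de, dg, dh, ef, eg, eh, fg, gh
  2-simplices (16): abf, abh, acd, acg, adh, afg, bcg, bch, bde, bdg, bef, cde, ceh, dgh, efg, egh

giving chain groups C_0 ≅ Z^8, C_1 ≅ Z^24, C_2 ≅ Z^16.

Boundary ∂_1: C_1 → C_0 sends each edge [p,q] (with p < q) to q − p. For instance
  ∂bf = f − b.
The 8×24 boundary matrix has rank 7 and Smith normal form diag(1,1,1,1,1,1,1).

∂_2: C_2 → C_1 sends each 2-simplex [p,q,r] to [q,r] − [p,r] + [p,q]. For instance
  ∂efg = fg − eg + ef,
  ∂egh = gh − eh + eg.
As a 24×16 matrix over Z this has rank 15, with invariant factors (1,1,1,1,1,1,1,1,1,1,1,1,1,1,1).

From H_k ≅ ker(∂_k) / im(∂_{k+1}) we obtain:

  H_0: rank C_0 − rank ∂_1 = 8 − 7 = 1, and the invariant factors of ∂_1 are all 1, so H_0 = Z.

(K is a triangulation of the torus T^2.)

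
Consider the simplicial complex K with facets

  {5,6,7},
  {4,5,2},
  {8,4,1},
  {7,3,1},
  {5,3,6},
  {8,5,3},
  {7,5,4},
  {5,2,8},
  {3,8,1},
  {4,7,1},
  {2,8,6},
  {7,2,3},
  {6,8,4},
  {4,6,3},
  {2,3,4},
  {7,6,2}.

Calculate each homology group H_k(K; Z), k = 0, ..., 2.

Order the vertices as 1 < 2 < 3 < 4 < 5 < 6 < 7 < 8. Listing each simplex with vertices in this order, K has dimension 2 with simplices:

  0-simplices (8): [1], [2], [3], [4], [5], [6], [7], [8]
  1-simplices (24): (24 of them)
  2-simplices (16): [1,3,7], [1,3,8], [1,4,7], [1,4,8], [2,3,4], [2,3,7], [2,4,5], [2,5,8], [2,6,7], [2,6,8], [3,4,6], [3,5,6], [3,5,8], [4,5,7], [4,6,8], [5,6,7]

so the chain groups are C_0 ≅ Z^8, C_1 ≅ Z^24, C_2 ≅ Z^16.

∂_1: C_1 → C_0 maps an edge to its endpoints' difference, ∂[p,q] = q − p. For instance
  ∂[2,3] = [3] − [2].
The 8×24 boundary matrix has rank 7 and Smith normal form diag(1,1,1,1,1,1,1).

The boundary map ∂_2: C_2 → C_1 acts by ∂[p,q,r] = [q,r] − [p,r] + [p,q]. For instance
  ∂[2,6,8] = [6,8] − [2,8] + [2,6],
  ∂[3,5,6] = [5,6] − [3,6] + [3,5].
This gives a 24×16 integer matrix of rank 15; reducing to Smith normal form yields diagonal entries (1,1,1,1,1,1,1,1,1,1,1,1,1,1,1).

Now H_k = ker ∂_k / im ∂_{k+1}, so:

  H_0: rank C_0 − rank ∂_1 = 8 − 7 = 1, and the invariant factors of ∂_1 are all 1, so H_0 ≅ Z.
  H_1: rank ker ∂_1 − rank ∂_2 = (24 − 7) − 15 = 2, and the invariant factors of ∂_2 are all 1, so H_1 ≅ Z^2.
  H_2: rank ker ∂_2 − rank ∂_3 = (16 − 15) − 0 = 1, and there is no ∂_3, so H_2 ≅ Z.

H_0 = Z,  H_1 = Z^2,  H_2 = Z.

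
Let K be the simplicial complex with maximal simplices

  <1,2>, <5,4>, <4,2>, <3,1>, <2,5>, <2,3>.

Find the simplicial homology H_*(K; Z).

Take the total order 1 < 2 < 3 < 4 < 5 on the vertex set. Then K (dimension 1) consists of the simplices:

  0-simplices (5): [1], [2], [3], [4], [5]
  1-simplices (6): [1,2], [1,3], [2,3], [2,4], [2,5], [4,5]

so the chain groups are C_0 ≅ Z^5, C_1 ≅ Z^6.

∂_1: C_1 → C_0 maps an edge to its endpoints' difference, ∂[p,q] = q − p. For instance
  ∂[1,2] = [2] − [1].
As a 5×6 matrix over Z this has rank 4, with invariant factors (1,1,1,1).

Now H_k = ker ∂_k / im ∂_{k+1}, so:

  H_0: rank C_0 − rank ∂_1 = 5 − 4 = 1, and the invariant factors of ∂_1 are all 1, so H_0 = Z.
  H_1: rank ker ∂_1 − rank ∂_2 = (6 − 4) − 0 = 2, and there is no ∂_2, so H_1 = Z^2.

(K is a triangulation of a wedge of 2 circles.)

H_0 = Z,  H_1 = Z^2.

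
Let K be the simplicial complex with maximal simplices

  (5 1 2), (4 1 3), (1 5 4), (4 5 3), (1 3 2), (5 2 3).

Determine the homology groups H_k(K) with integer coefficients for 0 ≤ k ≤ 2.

Order the vertices as 1 < 2 < 3 < 4 < 5. Listing each simplex with vertices in this order, K has dimension 2 with simplices:

  0-simplices (5): [1], [2], [3], [4], [5]
  1-simplices (9): [1,2], [1,3], [1,4], [1,5], [2,3], [2,5], [3,4], [3,5], [4,5]
  2-simplices (6): [1,2,3], [1,2,5], [1,3,4], [1,4,5], [2,3,5], [3,4,5]

giving chain groups C_0 ≅ Z^5, C_1 ≅ Z^9, C_2 ≅ Z^6.

The boundary map ∂_1: C_1 → C_0 is given by ∂[p,q] = [q] − [p].
This gives a 5×9 integer matrix of rank 4; reducing to Smith normal form yields diagonal entries (1,1,1,1).

Boundary ∂_2: C_2 → C_1 acts by ∂[p,q,r] = [q,r] − [p,r] + [p,q]. For instance
  ∂[3,4,5] = [4,5] − [3,5] + [3,4],
  ∂[1,3,4] = [3,4] − [1,4] + [1,3].
The resulting 9×6 matrix has rank 5, and its Smith normal form has invariant factors (1,1,1,1,1).

Now H_k = ker ∂_k / im ∂_{k+1}, so:

  H_0: rank C_0 − rank ∂_1 = 5 − 4 = 1, and the invariant factors of ∂_1 are all 1, so H_0 = Z.
  H_1: rank ker ∂_1 − rank ∂_2 = (9 − 4) − 5 = 0, and the invariant factors of ∂_2 are all 1, so H_1 = 0.
  H_2: rank ker ∂_2 − rank ∂_3 = (6 − 5) − 0 = 1, and there is no ∂_3, so H_2 = Z.

As a check, the Euler characteristic is 5 − 9 + 6 = 2, which agrees with 1 − 0 + 1 = 2.
(K is a triangulation of the 2-sphere S^2.)

H_0 ≅ Z,  H_1 = 0,  H_2 ≅ Z.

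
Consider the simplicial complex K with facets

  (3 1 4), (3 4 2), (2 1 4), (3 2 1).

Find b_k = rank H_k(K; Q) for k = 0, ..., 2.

b_0 = 1, b_1 = 0, b_2 = 1.

Order the vertices as 1 < 2 < 3 < 4. Listing each simplex with vertices in this order, K has dimension 2 with simplices:

  0-simplices (4): [1], [2], [3], [4]
  1-simplices (6): [1,2], [1,3], [1,4], [2,3], [2,4], [3,4]
  2-simplices (4): [1,2,3], [1,2,4], [1,3,4], [2,3,4]

Hence C_0 ≅ Z^4, C_1 ≅ Z^6, C_2 ≅ Z^4.

Boundary ∂_1: C_1 → C_0 maps an edge to its endpoints' difference, ∂[p,q] = q − p. For instance
  ∂[2,4] = [4] − [2].
The resulting 4×6 matrix has rank 3, and its Smith normal form has invariant factors (1,1,1).

The boundary map ∂_2: C_2 → C_1 sends each 2-simplex [p,q,r] to [q,r] − [p,r] + [p,q]. For instance
  ∂[1,2,3] = [2,3] − [1,3] + [1,2],
  ∂[2,3,4] = [3,4] − [2,4] + [2,3].
This gives a 6×4 integer matrix of rank 3; reducing to Smith normal form yields diagonal entries (1,1,1).

Reading off H_k = ker ∂_k / im ∂_{k+1}:

  H_0: rank C_0 − rank ∂_1 = 4 − 3 = 1, and the invariant factors of ∂_1 are all 1, so H_0 ≅ Z.
  H_1: rank ker ∂_1 − rank ∂_2 = (6 − 3) − 3 = 0, and the invariant factors of ∂_2 are all 1, so H_1 ≅ 0.
  H_2: rank ker ∂_2 − rank ∂_3 = (4 − 3) − 0 = 1, and there is no ∂_3, so H_2 ≅ Z.

Hence the Betti numbers are b_0 = 1, b_1 = 0, b_2 = 1.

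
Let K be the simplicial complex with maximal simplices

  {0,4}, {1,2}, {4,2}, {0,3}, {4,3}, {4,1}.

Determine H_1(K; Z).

H_1 = Z^2.

K has 5 vertices, 6 edges.
rank ∂_1 = 4, rank ∂_2 = 0 ⇒ b_1 = 6 − 4 − 0 = 2. So H_1 = Z^2.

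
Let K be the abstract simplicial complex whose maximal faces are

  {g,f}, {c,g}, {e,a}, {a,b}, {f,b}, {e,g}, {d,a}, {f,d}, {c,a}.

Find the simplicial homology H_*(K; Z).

H_0 = Z,  H_1 = Z^3.

Order the vertices as a < b < c < d < e < f < g. Listing each simplex with vertices in this order, K has dimension 1 with simplices:

  0-simplices (7): a, b, c, d, e, f, g
  1-simplices (9): ab, ac, ad, ae, bf, cg, df, eg, fg

giving chain groups C_0 ≅ Z^7, C_1 ≅ Z^9.

The boundary map ∂_1: C_1 → C_0 is given by ∂[p,q] = [q] − [p]. For instance
  ∂ad = d − a.
The 7×9 boundary matrix has rank 6 and Smith normal form diag(1,1,1,1,1,1).

Now H_k = ker ∂_k / im ∂_{k+1}, so:

  H_0: rank C_0 − rank ∂_1 = 7 − 6 = 1, and the invariant factors of ∂_1 are all 1, so H_0 ≅ Z.
  H_1: rank ker ∂_1 − rank ∂_2 = (9 − 6) − 0 = 3, and there is no ∂_2, so H_1 ≅ Z^3.

As a check, the Euler characteristic is 7 − 9 = -2, which agrees with 1 − 3 = -2.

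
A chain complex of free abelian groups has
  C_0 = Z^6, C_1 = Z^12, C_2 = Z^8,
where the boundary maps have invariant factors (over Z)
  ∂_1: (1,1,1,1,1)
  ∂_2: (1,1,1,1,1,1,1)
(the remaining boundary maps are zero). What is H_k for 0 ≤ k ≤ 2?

H_0 = Z,  H_1 = 0,  H_2 = Z.

H_0: b_0 = 6 − 0 − 5 = 1; torsion from ∂_1 factors > 1: none. So H_0 = Z.
H_1: b_1 = 12 − 5 − 7 = 0; torsion from ∂_2 factors > 1: none. So H_1 = 0.
H_2: b_2 = 8 − 7 − 0 = 1; torsion from ∂_3 factors > 1: none. So H_2 = Z.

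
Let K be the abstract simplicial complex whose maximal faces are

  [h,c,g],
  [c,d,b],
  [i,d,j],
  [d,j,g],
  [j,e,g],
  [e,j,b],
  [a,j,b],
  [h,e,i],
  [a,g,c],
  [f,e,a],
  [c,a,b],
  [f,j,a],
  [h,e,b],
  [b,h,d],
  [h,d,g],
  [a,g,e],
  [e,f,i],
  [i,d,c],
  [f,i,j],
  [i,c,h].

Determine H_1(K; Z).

H_1 = Z ⊕ Z/2Z.

Order the vertices as a < b < c < d < e < f < g < h < i < j. Listing each simplex with vertices in this order, K has dimension 2 with simplices:

  0-simplices (10): a, b, c, d, e, f, g, h, i, j
  1-simplices (30): ab, ac, ae, af, ag, aj, bc, bd, be, bh, bj, cd, cg, ch, ci, dg, dh, di, dj, ef, eg, eh, ei, ej, fi, fj, gh, gj, hi, ij
  2-simplices (20): abc, abj, acg, aef, aeg, afj, bcd, bdh, beh, bej, cdi, cgh, chi, dgh, dgj, dij, efi, egj, ehi, fij

so the chain groups are C_0 ≅ Z^10, C_1 ≅ Z^30, C_2 ≅ Z^20.

Boundary ∂_1: C_1 → C_0 is given by ∂[p,q] = [q] − [p]. For instance
  ∂gh = h − g.
The 10×30 boundary matrix has rank 9 and Smith normal form diag(1,1,1,1,1,1,1,1,1).

∂_2: C_2 → C_1 sends each 2-simplex [p,q,r] to [q,r] − [p,r] + [p,q]. For instance
  ∂bcd = cd − bd + bc,
  ∂fij = ij − fj + fi.
The resulting 30×20 matrix has rank 20, and its Smith normal form has invariant factors (1,1,1,1,1,1,1,1,1,1,1,1,1,1,1,1,1,1,1,2).

Now H_k = ker ∂_k / im ∂_{k+1}, so:

  H_1: rank ker ∂_1 − rank ∂_2 = (30 − 9) − 20 = 1, and ∂_2 has invariant factor 2 > 1, so H_1 ≅ Z ⊕ Z/2Z.

(K is a triangulation of the Klein bottle.)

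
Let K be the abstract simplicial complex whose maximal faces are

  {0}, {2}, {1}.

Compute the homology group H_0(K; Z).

H_0 ≅ Z^3.

Take the total order 0 < 1 < 2 on the vertex set. Then K (dimension 0) consists of the simplices:

  0-simplices (3): [0], [1], [2]

so the chain groups are C_0 ≅ Z^3.

Computing H_k = (kernel of ∂_k) / (image of ∂_{k+1}):

  H_0: rank C_0 − rank ∂_1 = 3 − 0 = 3, and there is no ∂_1, so H_0 ≅ Z^3.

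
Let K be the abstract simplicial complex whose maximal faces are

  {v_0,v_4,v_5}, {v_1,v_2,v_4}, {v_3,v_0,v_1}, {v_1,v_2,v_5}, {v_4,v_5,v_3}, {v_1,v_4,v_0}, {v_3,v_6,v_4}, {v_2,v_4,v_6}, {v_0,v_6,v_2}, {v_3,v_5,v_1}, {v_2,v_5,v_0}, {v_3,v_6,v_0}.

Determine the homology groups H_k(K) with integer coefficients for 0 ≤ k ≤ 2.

We work with the vertex ordering v_0 < v_1 < v_2 < v_3 < v_4 < v_5 < v_6. The simplices of K, each written with vertices in increasing order, are:

  0-simplices (7): [v_0], [v_1], [v_2], [v_3], [v_4], [v_5], [v_6]
  1-simplices (18): (18 of them)
  2-simplices (12): (12 of them)

giving chain groups C_0 ≅ Z^7, C_1 ≅ Z^18, C_2 ≅ Z^12.

Boundary ∂_1: C_1 → C_0 maps an edge to its endpoints' difference, ∂[p,q] = q − p. For instance
  ∂[v_1,v_4] = [v_4] − [v_1].
As a 7×18 matrix over Z this has rank 6, with invariant factors (1,1,1,1,1,1).

∂_2: C_2 → C_1 sends each 2-simplex [p,q,r] to [q,r] − [p,r] + [p,q]. For instance
  ∂[v_0,v_2,v_5] = [v_2,v_5] − [v_0,v_5] + [v_0,v_2],
  ∂[v_3,v_4,v_5] = [v_4,v_5] − [v_3,v_5] + [v_3,v_4].
The resulting 18×12 matrix has rank 12, and its Smith normal form has invariant factors (1,1,1,1,1,1,1,1,1,1,1,2).

Computing H_k = (kernel of ∂_k) / (image of ∂_{k+1}):

  H_0: rank C_0 − rank ∂_1 = 7 − 6 = 1, and the invariant factors of ∂_1 are all 1, so H_0 ≅ Z.
  H_1: rank ker ∂_1 − rank ∂_2 = (18 − 6) − 12 = 0, and ∂_2 has invariant factor 2 > 1, so H_1 ≅ Z/2.
  H_2: rank ker ∂_2 − rank ∂_3 = (12 − 12) − 0 = 0, and there is no ∂_3, so H_2 ≅ 0.

As a check, the Euler characteristic is 7 − 18 + 12 = 1, which agrees with 1 − 0 + 0 = 1.

H_0 = Z,  H_1 = Z/2,  H_2 = 0.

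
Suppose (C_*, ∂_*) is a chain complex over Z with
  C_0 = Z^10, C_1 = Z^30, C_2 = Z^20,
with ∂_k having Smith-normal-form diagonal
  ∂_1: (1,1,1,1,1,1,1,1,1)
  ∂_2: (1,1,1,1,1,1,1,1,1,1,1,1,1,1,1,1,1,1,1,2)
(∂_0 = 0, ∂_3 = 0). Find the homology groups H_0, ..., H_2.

H_0 = Z,  H_1 = Z ⊕ Z/2,  H_2 = 0.

H_0: b_0 = 10 − 0 − 9 = 1; torsion from ∂_1 factors > 1: none. So H_0 = Z.
H_1: b_1 = 30 − 9 − 20 = 1; torsion from ∂_2 factors > 1: [2]. So H_1 = Z ⊕ Z/2.
H_2: b_2 = 20 − 20 − 0 = 0; torsion from ∂_3 factors > 1: none. So H_2 = 0.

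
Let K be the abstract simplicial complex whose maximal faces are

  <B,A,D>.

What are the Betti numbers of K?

b_0 = 1, b_1 = 0, b_2 = 0.

K has 3 vertices, 3 edges, 1 triangle.
rank ∂_0 = 0, rank ∂_1 = 2 ⇒ b_0 = 3 − 0 − 2 = 1; all invariant factors of ∂_1 are 1 so no torsion. So H_0 ≅ Z.
rank ∂_1 = 2, rank ∂_2 = 1 ⇒ b_1 = 3 − 2 − 1 = 0; all invariant factors of ∂_2 are 1 so no torsion. So H_1 ≅ 0.
rank ∂_2 = 1, rank ∂_3 = 0 ⇒ b_2 = 1 − 1 − 0 = 0. So H_2 ≅ 0.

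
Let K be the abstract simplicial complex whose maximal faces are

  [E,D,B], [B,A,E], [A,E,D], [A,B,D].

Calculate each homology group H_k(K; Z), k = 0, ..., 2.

K has 4 vertices, 6 edges, 4 triangles.
rank ∂_0 = 0, rank ∂_1 = 3 ⇒ b_0 = 4 − 0 − 3 = 1; all invariant factors of ∂_1 are 1 so no torsion. So H_0 ≅ Z.
rank ∂_1 = 3, rank ∂_2 = 3 ⇒ b_1 = 6 − 3 − 3 = 0; all invariant factors of ∂_2 are 1 so no torsion. So H_1 ≅ 0.
rank ∂_2 = 3, rank ∂_3 = 0 ⇒ b_2 = 4 − 3 − 0 = 1. So H_2 ≅ Z.

H_0 = Z,  H_1 = 0,  H_2 = Z.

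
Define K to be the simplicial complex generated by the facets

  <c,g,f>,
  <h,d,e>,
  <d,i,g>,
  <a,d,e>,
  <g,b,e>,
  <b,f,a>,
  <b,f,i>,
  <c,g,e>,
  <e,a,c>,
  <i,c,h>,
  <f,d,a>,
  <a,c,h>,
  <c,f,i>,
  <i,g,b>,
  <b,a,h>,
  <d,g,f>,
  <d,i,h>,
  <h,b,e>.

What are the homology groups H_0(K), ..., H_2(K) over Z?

K has 9 vertices, 27 edges, 18 triangles.
rank ∂_0 = 0, rank ∂_1 = 8 ⇒ b_0 = 9 − 0 − 8 = 1; all invariant factors of ∂_1 are 1 so no torsion. So H_0 = Z.
rank ∂_1 = 8, rank ∂_2 = 18 ⇒ b_1 = 27 − 8 − 18 = 1; ∂_2 has invariant factor(s) [2] giving torsion. So H_1 = Z ⊕ Z_2.
rank ∂_2 = 18, rank ∂_3 = 0 ⇒ b_2 = 18 − 18 − 0 = 0. So H_2 = 0.

H_0 ≅ Z,  H_1 ≅ Z ⊕ Z_2,  H_2 = 0.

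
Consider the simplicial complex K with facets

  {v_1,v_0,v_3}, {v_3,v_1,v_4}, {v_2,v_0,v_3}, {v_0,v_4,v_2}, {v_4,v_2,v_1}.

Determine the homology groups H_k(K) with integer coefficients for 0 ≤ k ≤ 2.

H_0 ≅ Z,  H_1 ≅ Z,  H_2 = 0.

K has 5 vertices, 10 edges, 5 triangles.
rank ∂_0 = 0, rank ∂_1 = 4 ⇒ b_0 = 5 − 0 − 4 = 1; all invariant factors of ∂_1 are 1 so no torsion. So H_0 ≅ Z.
rank ∂_1 = 4, rank ∂_2 = 5 ⇒ b_1 = 10 − 4 − 5 = 1; all invariant factors of ∂_2 are 1 so no torsion. So H_1 ≅ Z.
rank ∂_2 = 5, rank ∂_3 = 0 ⇒ b_2 = 5 − 5 − 0 = 0. So H_2 ≅ 0.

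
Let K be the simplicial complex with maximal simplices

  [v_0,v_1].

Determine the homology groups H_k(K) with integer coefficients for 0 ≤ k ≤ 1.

K has 2 vertices, 1 edge.
rank ∂_0 = 0, rank ∂_1 = 1 ⇒ b_0 = 2 − 0 − 1 = 1; all invariant factors of ∂_1 are 1 so no torsion. So H_0 = Z.
rank ∂_1 = 1, rank ∂_2 = 0 ⇒ b_1 = 1 − 1 − 0 = 0. So H_1 = 0.

H_0 = Z,  H_1 = 0.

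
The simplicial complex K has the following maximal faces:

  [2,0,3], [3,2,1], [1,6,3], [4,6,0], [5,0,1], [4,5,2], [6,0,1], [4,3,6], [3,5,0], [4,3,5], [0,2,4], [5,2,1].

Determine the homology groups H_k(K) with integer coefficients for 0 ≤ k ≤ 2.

H_0 = Z,  H_1 = Z/2,  H_2 = 0.

K has 7 vertices, 18 edges, 12 triangles.
rank ∂_0 = 0, rank ∂_1 = 6 ⇒ b_0 = 7 − 0 − 6 = 1; all invariant factors of ∂_1 are 1 so no torsion. So H_0 = Z.
rank ∂_1 = 6, rank ∂_2 = 12 ⇒ b_1 = 18 − 6 − 12 = 0; ∂_2 has invariant factor(s) [2] giving torsion. So H_1 = Z/2.
rank ∂_2 = 12, rank ∂_3 = 0 ⇒ b_2 = 12 − 12 − 0 = 0. So H_2 = 0.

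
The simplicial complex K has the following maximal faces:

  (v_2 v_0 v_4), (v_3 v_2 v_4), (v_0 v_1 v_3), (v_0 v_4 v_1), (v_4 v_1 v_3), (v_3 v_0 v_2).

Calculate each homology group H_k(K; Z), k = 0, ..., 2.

Order the vertices as v_0 < v_1 < v_2 < v_3 < v_4. Listing each simplex with vertices in this order, K has dimension 2 with simplices:

  0-simplices (5): [v_0], [v_1], [v_2], [v_3], [v_4]
  1-simplices (9): [v_0,v_1], [v_0,v_2], [v_0,v_3], [v_0,v_4], [v_1,v_3], [v_1,v_4], [v_2,v_3], [v_2,v_4], [v_3,v_4]
  2-simplices (6): [v_0,v_1,v_3], [v_0,v_1,v_4], [v_0,v_2,v_3], [v_0,v_2,v_4], [v_1,v_3,v_4], [v_2,v_3,v_4]

so the chain groups are C_0 ≅ Z^5, C_1 ≅ Z^9, C_2 ≅ Z^6.

∂_1: C_1 → C_0 maps an edge to its endpoints' difference, ∂[p,q] = q − p. For instance
  ∂[v_1,v_3] = [v_3] − [v_1].
The resulting 5×9 matrix has rank 4, and its Smith normal form has invariant factors (1,1,1,1).

The boundary map ∂_2: C_2 → C_1 sends each 2-simplex [p,q,r] to [q,r] − [p,r] + [p,q]. For instance
  ∂[v_2,v_3,v_4] = [v_3,v_4] − [v_2,v_4] + [v_2,v_3],
  ∂[v_0,v_1,v_3] = [v_1,v_3] − [v_0,v_3] + [v_0,v_1].
This gives a 9×6 integer matrix of rank 5; reducing to Smith normal form yields diagonal entries (1,1,1,1,1).

Now H_k = ker ∂_k / im ∂_{k+1}, so:

  H_0: rank C_0 − rank ∂_1 = 5 − 4 = 1, and the invariant factors of ∂_1 are all 1, so H_0 = Z.
  H_1: rank ker ∂_1 − rank ∂_2 = (9 − 4) − 5 = 0, and the invariant factors of ∂_2 are all 1, so H_1 = 0.
  H_2: rank ker ∂_2 − rank ∂_3 = (6 − 5) − 0 = 1, and there is no ∂_3, so H_2 = Z.

(K is a triangulation of the 2-sphere S^2.)

H_0 = Z,  H_1 = 0,  H_2 = Z.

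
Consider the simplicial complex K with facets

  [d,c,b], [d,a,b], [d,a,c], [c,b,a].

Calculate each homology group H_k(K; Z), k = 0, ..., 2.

H_0 ≅ Z,  H_1 = 0,  H_2 ≅ Z.

K has 4 vertices, 6 edges, 4 triangles.
rank ∂_0 = 0, rank ∂_1 = 3 ⇒ b_0 = 4 − 0 − 3 = 1; all invariant factors of ∂_1 are 1 so no torsion. So H_0 ≅ Z.
rank ∂_1 = 3, rank ∂_2 = 3 ⇒ b_1 = 6 − 3 − 3 = 0; all invariant factors of ∂_2 are 1 so no torsion. So H_1 ≅ 0.
rank ∂_2 = 3, rank ∂_3 = 0 ⇒ b_2 = 4 − 3 − 0 = 1. So H_2 ≅ Z.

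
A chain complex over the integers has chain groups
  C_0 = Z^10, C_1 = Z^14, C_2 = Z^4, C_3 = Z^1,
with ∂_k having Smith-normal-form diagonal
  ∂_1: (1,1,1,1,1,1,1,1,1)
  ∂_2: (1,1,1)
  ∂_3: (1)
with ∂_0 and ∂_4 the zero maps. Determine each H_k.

H_0: b_0 = 10 − 0 − 9 = 1; torsion from ∂_1 factors > 1: none. So H_0 = Z.
H_1: b_1 = 14 − 9 − 3 = 2; torsion from ∂_2 factors > 1: none. So H_1 = Z^2.
H_2: b_2 = 4 − 3 − 1 = 0; torsion from ∂_3 factors > 1: none. So H_2 = 0.
H_3: b_3 = 1 − 1 − 0 = 0; torsion from ∂_4 factors > 1: none. So H_3 = 0.

H_0 = Z,  H_1 = Z^2,  H_2 = 0,  H_3 = 0.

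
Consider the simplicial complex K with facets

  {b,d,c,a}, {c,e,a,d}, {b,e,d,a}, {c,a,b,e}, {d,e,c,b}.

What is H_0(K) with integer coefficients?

Take the total order a < b < c < d < e on the vertex set. Then K (dimension 3) consists of the simplices:

  0-simplices (5): a, b, c, d, e
  1-simplices (10): ab, ac, ad, ae, bc, bd, be, cd, ce, de
  2-simplices (10): abc, abd, abe, acd, ace, ade, bcd, bce, bde, cde
  3-simplices (5): abcd, abce, abde, acde, bcde

Hence C_0 ≅ Z^5, C_1 ≅ Z^10, C_2 ≅ Z^10, C_3 ≅ Z^5.

Boundary ∂_1: C_1 → C_0 maps an edge to its endpoints' difference, ∂[p,q] = q − p. For instance
  ∂ab = b − a.
The 5×10 boundary matrix has rank 4 and Smith normal form diag(1,1,1,1).

The boundary map ∂_2: C_2 → C_1 sends each 2-simplex [p,q,r] to [q,r] − [p,r] + [p,q]. For instance
  ∂abe = be − ae + ab,
  ∂bce = ce − be + bc.
The resulting 10×10 matrix has rank 6, and its Smith normal form has invariant factors (1,1,1,1,1,1).

The boundary map ∂_3: C_3 → C_2 sends each 3-simplex σ to the alternating sum Σ_i (−1)^i (σ with its i-th vertex removed). For instance
  ∂abcd = bcd − acd + abd − abc,
  ∂acde = cde − ade + ace − acd.
As a 10×5 matrix over Z this has rank 4, with invariant factors (1,1,1,1).

From H_k ≅ ker(∂_k) / im(∂_{k+1}) we obtain:

  H_0: rank C_0 − rank ∂_1 = 5 − 4 = 1, and the invariant factors of ∂_1 are all 1, so H_0 = Z.

H_0 ≅ Z.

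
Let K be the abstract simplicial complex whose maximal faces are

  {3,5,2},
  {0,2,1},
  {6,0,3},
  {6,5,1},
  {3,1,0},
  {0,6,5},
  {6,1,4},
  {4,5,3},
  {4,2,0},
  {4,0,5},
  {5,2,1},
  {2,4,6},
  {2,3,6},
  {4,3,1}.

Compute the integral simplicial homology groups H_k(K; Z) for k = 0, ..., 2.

Fix the vertex order 0 < 1 < 2 < 3 < 4 < 5 < 6 and write every simplex with vertices in increasing order. Then dim K = 2 and the simplices of K are:

  0-simplices (7): [0], [1], [2], [3], [4], [5], [6]
  1-simplices (21): [0,1], [0,2], [0,3], [0,4], [0,5], [0,6], [1,2], [1,3], [1,4], [1,5], [1,6], [2,3], [2,4], [2,5], [2,6], [3,4], [3,5], [3,6], [4,5], [4,6], [5,6]
  2-simplices (14): [0,1,2], [0,1,3], [0,2,4], [0,3,6], [0,4,5], [0,5,6], [1,2,5], [1,3,4], [1,4,6], [1,5,6], [2,3,5], [2,3,6], [2,4,6], [3,4,5]

giving chain groups C_0 ≅ Z^7, C_1 ≅ Z^21, C_2 ≅ Z^14.

The boundary map ∂_1: C_1 → C_0 is given by ∂[p,q] = [q] − [p].
As a 7×21 matrix over Z this has rank 6, with invariant factors (1,1,1,1,1,1).

∂_2: C_2 → C_1 acts by ∂[p,q,r] = [q,r] − [p,r] + [p,q]. For instance
  ∂[2,3,6] = [3,6] − [2,6] + [2,3],
  ∂[0,1,3] = [1,3] − [0,3] + [0,1].
The 21×14 boundary matrix has rank 13 and Smith normal form diag(1,1,1,1,1,1,1,1,1,1,1,1,1).

From H_k ≅ ker(∂_k) / im(∂_{k+1}) we obtain:

  H_0: rank C_0 − rank ∂_1 = 7 − 6 = 1, and the invariant factors of ∂_1 are all 1, so H_0 = Z.
  H_1: rank ker ∂_1 − rank ∂_2 = (21 − 6) − 13 = 2, and the invariant factors of ∂_2 are all 1, so H_1 = Z^2.
  H_2: rank ker ∂_2 − rank ∂_3 = (14 − 13) − 0 = 1, and there is no ∂_3, so H_2 = Z.

As a check, the Euler characteristic is 7 − 21 + 14 = 0, which agrees with 1 − 2 + 1 = 0.

H_0 ≅ Z,  H_1 ≅ Z^2,  H_2 ≅ Z.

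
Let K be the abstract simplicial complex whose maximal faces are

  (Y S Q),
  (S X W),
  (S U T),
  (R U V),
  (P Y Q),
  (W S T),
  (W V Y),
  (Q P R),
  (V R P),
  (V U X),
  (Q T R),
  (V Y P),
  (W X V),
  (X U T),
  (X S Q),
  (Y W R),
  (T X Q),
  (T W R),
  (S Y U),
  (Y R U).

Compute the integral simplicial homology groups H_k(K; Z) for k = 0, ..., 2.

H_0 = Z,  H_1 = Z ⊕ Z_2,  H_2 = 0.

Take the total order P < Q < R < S < T < U < V < W < X < Y on the vertex set. Then K (dimension 2) consists of the simplices:

  0-simplices (10): P, Q, R, S, T, U, V, W, X, Y
  1-simplices (30): PQ, PR, PV, PY, QR, QS, QT, QX, QY, RT, RU, RV, RW, RY, ST, SU, SW, SX, SY, TU, TW, TX, UV, UX, UY, VW, VX, VY, WX, WY
  2-simplices (20): PQR, PQY, PRV, PVY, QRT, QSX, QSY, QTX, RTW, RUV, RUY, RWY, STU, STW, SUY, SWX, TUX, UVX, VWX, VWY

Hence C_0 ≅ Z^10, C_1 ≅ Z^30, C_2 ≅ Z^20.

∂_1: C_1 → C_0 is given by ∂[p,q] = [q] − [p]. For instance
  ∂UY = Y − U.
This gives a 10×30 integer matrix of rank 9; reducing to Smith normal form yields diagonal entries (1,1,1,1,1,1,1,1,1).

Boundary ∂_2: C_2 → C_1 acts by ∂[p,q,r] = [q,r] − [p,r] + [p,q]. For instance
  ∂QTX = TX − QX + QT,
  ∂RTW = TW − RW + RT.
This gives a 30×20 integer matrix of rank 20; reducing to Smith normal form yields diagonal entries (1,1,1,1,1,1,1,1,1,1,1,1,1,1,1,1,1,1,1,2).

Reading off H_k = ker ∂_k / im ∂_{k+1}:

  H_0: rank C_0 − rank ∂_1 = 10 − 9 = 1, and the invariant factors of ∂_1 are all 1, so H_0 = Z.
  H_1: rank ker ∂_1 − rank ∂_2 = (30 − 9) − 20 = 1, and ∂_2 has invariant factor 2 > 1, so H_1 = Z ⊕ Z_2.
  H_2: rank ker ∂_2 − rank ∂_3 = (20 − 20) − 0 = 0, and there is no ∂_3, so H_2 = 0.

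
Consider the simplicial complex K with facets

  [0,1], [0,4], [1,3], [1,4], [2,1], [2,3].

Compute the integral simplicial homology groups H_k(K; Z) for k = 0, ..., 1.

We work with the vertex ordering 0 < 1 < 2 < 3 < 4. The simplices of K, each written with vertices in increasing order, are:

  0-simplices (5): [0], [1], [2], [3], [4]
  1-simplices (6): [0,1], [0,4], [1,2], [1,3], [1,4], [2,3]

Hence C_0 ≅ Z^5, C_1 ≅ Z^6.

Boundary ∂_1: C_1 → C_0 maps an edge to its endpoints' difference, ∂[p,q] = q − p. For instance
  ∂[2,3] = [3] − [2].
The 5×6 boundary matrix has rank 4 and Smith normal form diag(1,1,1,1).

Now H_k = ker ∂_k / im ∂_{k+1}, so:

  H_0: rank C_0 − rank ∂_1 = 5 − 4 = 1, and the invariant factors of ∂_1 are all 1, so H_0 ≅ Z.
  H_1: rank ker ∂_1 − rank ∂_2 = (6 − 4) − 0 = 2, and there is no ∂_2, so H_1 ≅ Z^2.

H_0 = Z,  H_1 = Z^2.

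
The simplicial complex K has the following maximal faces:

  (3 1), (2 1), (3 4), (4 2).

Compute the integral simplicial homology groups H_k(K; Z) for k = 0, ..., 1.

H_0 = Z,  H_1 = Z.

Fix the vertex order 1 < 2 < 3 < 4 and write every simplex with vertices in increasing order. Then dim K = 1 and the simplices of K are:

  0-simplices (4): [1], [2], [3], [4]
  1-simplices (4): [1,2], [1,3], [2,4], [3,4]

giving chain groups C_0 ≅ Z^4, C_1 ≅ Z^4.

Boundary ∂_1: C_1 → C_0 maps an edge to its endpoints' difference, ∂[p,q] = q − p.
As a 4×4 matrix over Z this has rank 3, with invariant factors (1,1,1).

Computing H_k = (kernel of ∂_k) / (image of ∂_{k+1}):

  H_0: rank C_0 − rank ∂_1 = 4 − 3 = 1, and the invariant factors of ∂_1 are all 1, so H_0 = Z.
  H_1: rank ker ∂_1 − rank ∂_2 = (4 − 3) − 0 = 1, and there is no ∂_2, so H_1 = Z.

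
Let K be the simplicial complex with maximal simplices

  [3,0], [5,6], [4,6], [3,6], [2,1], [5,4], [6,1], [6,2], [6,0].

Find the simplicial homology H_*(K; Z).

K has 7 vertices, 9 edges.
rank ∂_0 = 0, rank ∂_1 = 6 ⇒ b_0 = 7 − 0 − 6 = 1; all invariant factors of ∂_1 are 1 so no torsion. So H_0 = Z.
rank ∂_1 = 6, rank ∂_2 = 0 ⇒ b_1 = 9 − 6 − 0 = 3. So H_1 = Z^3.

H_0 = Z,  H_1 = Z^3.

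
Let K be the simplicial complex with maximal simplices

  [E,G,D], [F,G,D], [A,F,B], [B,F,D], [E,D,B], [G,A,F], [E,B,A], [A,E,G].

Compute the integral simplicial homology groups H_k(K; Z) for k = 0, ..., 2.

Order the vertices as A < B < D < E < F < G. Listing each simplex with vertices in this order, K has dimension 2 with simplices:

  0-simplices (6): A, B, D, E, F, G
  1-simplices (12): AB, AE, AF, AG, BD, BE, BF, DE, DF, DG, EG, FG
  2-simplices (8): ABE, ABF, AEG, AFG, BDE, BDF, DEG, DFG

giving chain groups C_0 ≅ Z^6, C_1 ≅ Z^12, C_2 ≅ Z^8.

∂_1: C_1 → C_0 is given by ∂[p,q] = [q] − [p]. For instance
  ∂AE = E − A.
The 6×12 boundary matrix has rank 5 and Smith normal form diag(1,1,1,1,1).

Boundary ∂_2: C_2 → C_1 acts by ∂[p,q,r] = [q,r] − [p,r] + [p,q]. For instance
  ∂ABF = BF − AF + AB,
  ∂DEG = EG − DG + DE.
This gives a 12×8 integer matrix of rank 7; reducing to Smith normal form yields diagonal entries (1,1,1,1,1,1,1).

Now H_k = ker ∂_k / im ∂_{k+1}, so:

  H_0: rank C_0 − rank ∂_1 = 6 − 5 = 1, and the invariant factors of ∂_1 are all 1, so H_0 ≅ Z.
  H_1: rank ker ∂_1 − rank ∂_2 = (12 − 5) − 7 = 0, and the invariant factors of ∂_2 are all 1, so H_1 ≅ 0.
  H_2: rank ker ∂_2 − rank ∂_3 = (8 − 7) − 0 = 1, and there is no ∂_3, so H_2 ≅ Z.

As a check, the Euler characteristic is 6 − 12 + 8 = 2, which agrees with 1 − 0 + 1 = 2.
(K is a triangulation of the 2-sphere S^2.)

H_0 ≅ Z,  H_1 = 0,  H_2 ≅ Z.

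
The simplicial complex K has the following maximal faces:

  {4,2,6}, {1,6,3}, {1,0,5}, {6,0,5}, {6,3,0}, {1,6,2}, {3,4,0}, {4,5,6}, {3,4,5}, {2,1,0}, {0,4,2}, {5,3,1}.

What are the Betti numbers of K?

Take the total order 0 < 1 < 2 < 3 < 4 < 5 < 6 on the vertex set. Then K (dimension 2) consists of the simplices:

  0-simplices (7): [0], [1], [2], [3], [4], [5], [6]
  1-simplices (18): [0,1], [0,2], [0,3], [0,4], [0,5], [0,6], [1,2], [1,3], [1,5], [1,6], [2,4], [2,6], [3,4], [3,5], [3,6], [4,5], [4,6], [5,6]
  2-simplices (12): [0,1,2], [0,1,5], [0,2,4], [0,3,4], [0,3,6], [0,5,6], [1,2,6], [1,3,5], [1,3,6], [2,4,6], [3,4,5], [4,5,6]

Hence C_0 ≅ Z^7, C_1 ≅ Z^18, C_2 ≅ Z^12.

The boundary map ∂_1: C_1 → C_0 sends each edge [p,q] (with p < q) to q − p. For instance
  ∂[1,2] = [2] − [1].
The 7×18 boundary matrix has rank 6 and Smith normal form diag(1,1,1,1,1,1).

Boundary ∂_2: C_2 → C_1 sends each 2-simplex [p,q,r] to [q,r] − [p,r] + [p,q]. For instance
  ∂[0,3,4] = [3,4] − [0,4] + [0,3],
  ∂[0,5,6] = [5,6] − [0,6] + [0,5].
This gives a 18×12 integer matrix of rank 12; reducing to Smith normal form yields diagonal entries (1,1,1,1,1,1,1,1,1,1,1,2).

From H_k ≅ ker(∂_k) / im(∂_{k+1}) we obtain:

  H_0: rank C_0 − rank ∂_1 = 7 − 6 = 1, and the invariant factors of ∂_1 are all 1, so H_0 = Z.
  H_1: rank ker ∂_1 − rank ∂_2 = (18 − 6) − 12 = 0, and ∂_2 has invariant factor 2 > 1, so H_1 = Z/2.
  H_2: rank ker ∂_2 − rank ∂_3 = (12 − 12) − 0 = 0, and there is no ∂_3, so H_2 = 0.

As a check, the Euler characteristic is 7 − 18 + 12 = 1, which agrees with 1 − 0 + 0 = 1.
(K is a triangulation of the real projective plane RP^2.)

Hence the Betti numbers are b_0 = 1, b_1 = 0, b_2 = 0.

b_0 = 1, b_1 = 0, b_2 = 0.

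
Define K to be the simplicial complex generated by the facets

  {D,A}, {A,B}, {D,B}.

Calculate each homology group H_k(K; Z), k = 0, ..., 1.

Take the total order A < B < D on the vertex set. Then K (dimension 1) consists of the simplices:

  0-simplices (3): A, B, D
  1-simplices (3): AB, AD, BD

so the chain groups are C_0 ≅ Z^3, C_1 ≅ Z^3.

∂_1: C_1 → C_0 maps an edge to its endpoints' difference, ∂[p,q] = q − p.
This gives a 3×3 integer matrix of rank 2; reducing to Smith normal form yields diagonal entries (1,1).

Now H_k = ker ∂_k / im ∂_{k+1}, so:

  H_0: rank C_0 − rank ∂_1 = 3 − 2 = 1, and the invariant factors of ∂_1 are all 1, so H_0 ≅ Z.
  H_1: rank ker ∂_1 − rank ∂_2 = (3 − 2) − 0 = 1, and there is no ∂_2, so H_1 ≅ Z.

As a check, the Euler characteristic is 3 − 3 = 0, which agrees with 1 − 1 = 0.

H_0 ≅ Z,  H_1 ≅ Z.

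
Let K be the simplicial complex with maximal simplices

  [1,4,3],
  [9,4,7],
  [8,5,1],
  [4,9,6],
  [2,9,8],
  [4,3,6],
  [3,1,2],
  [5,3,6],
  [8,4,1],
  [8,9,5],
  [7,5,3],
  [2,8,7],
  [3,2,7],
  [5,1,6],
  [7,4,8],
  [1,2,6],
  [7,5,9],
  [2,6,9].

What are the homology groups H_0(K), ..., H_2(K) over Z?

H_0 = Z,  H_1 = Z ⊕ Z/2Z,  H_2 = 0.

We work with the vertex ordering 1 < 2 < 3 < 4 < 5 < 6 < 7 < 8 < 9. The simplices of K, each written with vertices in increasing order, are:

  0-simplices (9): [1], [2], [3], [4], [5], [6], [7], [8], [9]
  1-simplices (27): (27 of them)
  2-simplices (18): [1,2,3], [1,2,6], [1,3,4], [1,4,8], [1,5,6], [1,5,8], [2,3,7], [2,6,9], [2,7,8], [2,8,9], [3,4,6], [3,5,6], [3,5,7], [4,6,9], [4,7,8], [4,7,9], [5,7,9], [5,8,9]

so the chain groups are C_0 ≅ Z^9, C_1 ≅ Z^27, C_2 ≅ Z^18.

The boundary map ∂_1: C_1 → C_0 is given by ∂[p,q] = [q] − [p].
The 9×27 boundary matrix has rank 8 and Smith normal form diag(1,1,1,1,1,1,1,1).

∂_2: C_2 → C_1 sends each 2-simplex [p,q,r] to [q,r] − [p,r] + [p,q]. For instance
  ∂[2,7,8] = [7,8] − [2,8] + [2,7],
  ∂[1,3,4] = [3,4] − [1,4] + [1,3].
The 27×18 boundary matrix has rank 18 and Smith normal form diag(1,1,1,1,1,1,1,1,1,1,1,1,1,1,1,1,1,2).

From H_k ≅ ker(∂_k) / im(∂_{k+1}) we obtain:

  H_0: rank C_0 − rank ∂_1 = 9 − 8 = 1, and the invariant factors of ∂_1 are all 1, so H_0 ≅ Z.
  H_1: rank ker ∂_1 − rank ∂_2 = (27 − 8) − 18 = 1, and ∂_2 has invariant factor 2 > 1, so H_1 ≅ Z ⊕ Z/2Z.
  H_2: rank ker ∂_2 − rank ∂_3 = (18 − 18) − 0 = 0, and there is no ∂_3, so H_2 ≅ 0.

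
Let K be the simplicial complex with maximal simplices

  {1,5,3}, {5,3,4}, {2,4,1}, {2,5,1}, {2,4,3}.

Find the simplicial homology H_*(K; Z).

K has 5 vertices, 10 edges, 5 triangles.
rank ∂_0 = 0, rank ∂_1 = 4 ⇒ b_0 = 5 − 0 − 4 = 1; all invariant factors of ∂_1 are 1 so no torsion. So H_0 ≅ Z.
rank ∂_1 = 4, rank ∂_2 = 5 ⇒ b_1 = 10 − 4 − 5 = 1; all invariant factors of ∂_2 are 1 so no torsion. So H_1 ≅ Z.
rank ∂_2 = 5, rank ∂_3 = 0 ⇒ b_2 = 5 − 5 − 0 = 0. So H_2 ≅ 0.

H_0 = Z,  H_1 = Z,  H_2 = 0.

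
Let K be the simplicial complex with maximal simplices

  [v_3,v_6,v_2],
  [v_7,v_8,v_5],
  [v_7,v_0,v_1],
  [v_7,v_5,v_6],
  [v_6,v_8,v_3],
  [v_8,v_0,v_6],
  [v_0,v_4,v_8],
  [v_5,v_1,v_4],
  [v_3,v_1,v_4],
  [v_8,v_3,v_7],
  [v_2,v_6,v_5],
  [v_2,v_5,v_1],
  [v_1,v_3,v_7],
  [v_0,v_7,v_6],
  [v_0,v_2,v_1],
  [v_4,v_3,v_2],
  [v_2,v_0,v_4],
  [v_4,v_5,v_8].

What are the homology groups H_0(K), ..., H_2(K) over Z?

H_0 ≅ Z,  H_1 ≅ Z ⊕ Z_2,  H_2 = 0.

Fix the vertex order v_0 < v_1 < v_2 < v_3 < v_4 < v_5 < v_6 < v_7 < v_8 and write every simplex with vertices in increasing order. Then dim K = 2 and the simplices of K are:

  0-simplices (9): [v_0], [v_1], [v_2], [v_3], [v_4], [v_5], [v_6], [v_7], [v_8]
  1-simplices (27): (27 of them)
  2-simplices (18): (18 of them)

so the chain groups are C_0 ≅ Z^9, C_1 ≅ Z^27, C_2 ≅ Z^18.

Boundary ∂_1: C_1 → C_0 sends each edge [p,q] (with p < q) to q − p.
This gives a 9×27 integer matrix of rank 8; reducing to Smith normal form yields diagonal entries (1,1,1,1,1,1,1,1).

The boundary map ∂_2: C_2 → C_1 sends each 2-simplex [p,q,r] to [q,r] − [p,r] + [p,q]. For instance
  ∂[v_0,v_1,v_7] = [v_1,v_7] − [v_0,v_7] + [v_0,v_1],
  ∂[v_1,v_3,v_7] = [v_3,v_7] − [v_1,v_7] + [v_1,v_3].
The 27×18 boundary matrix has rank 18 and Smith normal form diag(1,1,1,1,1,1,1,1,1,1,1,1,1,1,1,1,1,2).

Reading off H_k = ker ∂_k / im ∂_{k+1}:

  H_0: rank C_0 − rank ∂_1 = 9 − 8 = 1, and the invariant factors of ∂_1 are all 1, so H_0 ≅ Z.
  H_1: rank ker ∂_1 − rank ∂_2 = (27 − 8) − 18 = 1, and ∂_2 has invariant factor 2 > 1, so H_1 ≅ Z ⊕ Z_2.
  H_2: rank ker ∂_2 − rank ∂_3 = (18 − 18) − 0 = 0, and there is no ∂_3, so H_2 ≅ 0.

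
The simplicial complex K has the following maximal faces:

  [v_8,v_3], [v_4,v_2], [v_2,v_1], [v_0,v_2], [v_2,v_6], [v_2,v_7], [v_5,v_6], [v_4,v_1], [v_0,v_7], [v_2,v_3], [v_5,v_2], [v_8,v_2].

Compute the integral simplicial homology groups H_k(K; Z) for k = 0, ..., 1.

We work with the vertex ordering v_0 < v_1 < v_2 < v_3 < v_4 < v_5 < v_6 < v_7 < v_8. The simplices of K, each written with vertices in increasing order, are:

  0-simplices (9): [v_0], [v_1], [v_2], [v_3], [v_4], [v_5], [v_6], [v_7], [v_8]
  1-simplices (12): [v_0,v_2], [v_0,v_7], [v_1,v_2], [v_1,v_4], [v_2,v_3], [v_2,v_4], [v_2,v_5], [v_2,v_6], [v_2,v_7], [v_2,v_8], [v_3,v_8], [v_5,v_6]

so the chain groups are C_0 ≅ Z^9, C_1 ≅ Z^12.

Boundary ∂_1: C_1 → C_0 sends each edge [p,q] (with p < q) to q − p.
This gives a 9×12 integer matrix of rank 8; reducing to Smith normal form yields diagonal entries (1,1,1,1,1,1,1,1).

Now H_k = ker ∂_k / im ∂_{k+1}, so:

  H_0: rank C_0 − rank ∂_1 = 9 − 8 = 1, and the invariant factors of ∂_1 are all 1, so H_0 = Z.
  H_1: rank ker ∂_1 − rank ∂_2 = (12 − 8) − 0 = 4, and there is no ∂_2, so H_1 = Z^4.

As a check, the Euler characteristic is 9 − 12 = -3, which agrees with 1 − 4 = -3.

H_0 ≅ Z,  H_1 ≅ Z^4.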